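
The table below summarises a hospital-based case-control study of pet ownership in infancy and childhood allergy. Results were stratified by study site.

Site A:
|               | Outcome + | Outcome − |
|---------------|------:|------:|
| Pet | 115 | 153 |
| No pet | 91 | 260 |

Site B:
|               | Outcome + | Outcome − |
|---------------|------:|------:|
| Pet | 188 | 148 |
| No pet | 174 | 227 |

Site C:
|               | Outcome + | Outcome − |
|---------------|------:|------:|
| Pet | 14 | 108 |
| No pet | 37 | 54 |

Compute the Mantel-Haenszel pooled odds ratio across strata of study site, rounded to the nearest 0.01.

OR_MH = Σ(aᵢdᵢ/nᵢ) / Σ(bᵢcᵢ/nᵢ), where nᵢ is the stratum total.
Stratum 1 (Site A): n = 619; a·d/n = 115·260/619 = 48.3037; b·c/n = 153·91/619 = 22.4927
Stratum 2 (Site B): n = 737; a·d/n = 188·227/737 = 57.9050; b·c/n = 148·174/737 = 34.9417
Stratum 3 (Site C): n = 213; a·d/n = 14·54/213 = 3.5493; b·c/n = 108·37/213 = 18.7606
OR_MH = (48.3037 + 57.9050 + 3.5493) / (22.4927 + 34.9417 + 18.7606) = 109.7580 / 76.1949 = 1.44049

1.44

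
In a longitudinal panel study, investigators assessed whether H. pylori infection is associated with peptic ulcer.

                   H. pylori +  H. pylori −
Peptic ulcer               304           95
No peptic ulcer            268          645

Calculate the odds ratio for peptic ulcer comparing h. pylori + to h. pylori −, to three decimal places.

Reading the table with exposure as columns: a = 304 (H. pylori +, case), b = 268 (H. pylori +, non-case), c = 95 (H. pylori −, case), d = 645.
OR = (a·d)/(b·c) = (304 × 645) / (268 × 95) = 196080 / 25460 = 7.70149
The odds of peptic ulcer are about 7.70 times as high in the h. pylori + group.

7.701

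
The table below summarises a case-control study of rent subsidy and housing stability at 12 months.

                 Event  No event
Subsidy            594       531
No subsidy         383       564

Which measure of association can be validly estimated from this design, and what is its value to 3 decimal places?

Cells: a = 594, b = 531, c = 383, d = 564.
This is a case-control study: participants were sampled on outcome status, so risks in the source population cannot be estimated directly — relative risk is not valid here. The odds ratio is the appropriate measure.
OR = (a·d)/(b·c) = (594 × 564) / (531 × 383) = 335016 / 203373 = 1.64730

1.647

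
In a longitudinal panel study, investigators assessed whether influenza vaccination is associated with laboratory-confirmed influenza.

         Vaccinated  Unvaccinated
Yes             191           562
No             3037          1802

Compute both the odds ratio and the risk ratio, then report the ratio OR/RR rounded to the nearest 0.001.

Reading the table with exposure as columns: a = 191 (Vaccinated, case), b = 3037 (Vaccinated, non-case), c = 562 (Unvaccinated, case), d = 1802.
OR = (191·1802)/(3037·562) = 344182/1706794 = 0.20165
Risk in exposed = 191/3228 = 0.05917; risk in unexposed = 562/2364 = 0.23773; RR = 0.24889
OR/RR = 0.20165 / 0.24889 = 0.81021
The outcome is not rare, so the OR lies further from 1 than the RR.

0.810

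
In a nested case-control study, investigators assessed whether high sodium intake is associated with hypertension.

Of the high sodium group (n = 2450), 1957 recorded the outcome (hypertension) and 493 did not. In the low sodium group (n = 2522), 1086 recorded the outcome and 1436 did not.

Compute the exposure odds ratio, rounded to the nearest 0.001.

From the description: a = 1957, b = 493, c = 1086, d = 1436.
OR = (a·d)/(b·c) = (1957 × 1436) / (493 × 1086) = 2810252 / 535398 = 5.24890
The odds of hypertension are about 5.25 times as high in the high sodium group.

5.249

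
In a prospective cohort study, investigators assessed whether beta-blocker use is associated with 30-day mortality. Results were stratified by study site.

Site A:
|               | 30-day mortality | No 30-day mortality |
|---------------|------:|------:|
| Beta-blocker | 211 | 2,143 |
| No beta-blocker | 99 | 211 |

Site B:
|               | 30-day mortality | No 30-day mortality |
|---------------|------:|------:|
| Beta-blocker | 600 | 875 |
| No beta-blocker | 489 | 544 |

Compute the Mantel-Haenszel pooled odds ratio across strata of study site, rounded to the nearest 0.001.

0.587

OR_MH = Σ(aᵢdᵢ/nᵢ) / Σ(bᵢcᵢ/nᵢ), where nᵢ is the stratum total.
Stratum 1 (Site A): n = 2664; a·d/n = 211·211/2664 = 16.7121; b·c/n = 2143·99/2664 = 79.6385
Stratum 2 (Site B): n = 2508; a·d/n = 600·544/2508 = 130.1435; b·c/n = 875·489/2508 = 170.6041
OR_MH = (16.7121 + 130.1435) / (79.6385 + 170.6041) = 146.8556 / 250.2426 = 0.58685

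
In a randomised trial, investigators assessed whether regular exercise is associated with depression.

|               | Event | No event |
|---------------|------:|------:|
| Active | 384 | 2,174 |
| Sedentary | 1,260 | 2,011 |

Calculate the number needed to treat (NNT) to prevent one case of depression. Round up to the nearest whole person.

5

Risk in treated group = 384/2558 = 0.15012; risk in control = 1260/3271 = 0.38520.
Absolute risk reduction = 0.38520 − 0.15012 = 0.23509
NNT = 1 / ARR = 1 / 0.23509 = 4.254 → round up → 5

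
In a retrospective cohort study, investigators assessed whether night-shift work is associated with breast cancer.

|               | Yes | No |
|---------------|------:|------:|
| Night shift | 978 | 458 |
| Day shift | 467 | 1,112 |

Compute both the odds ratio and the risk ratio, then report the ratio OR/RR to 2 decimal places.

2.21

Cells: a = 978, b = 458, c = 467, d = 1112.
OR = (978·1112)/(458·467) = 1087536/213886 = 5.08465
Risk in exposed = 978/1436 = 0.68106; risk in unexposed = 467/1579 = 0.29576; RR = 2.30277
OR/RR = 5.08465 / 2.30277 = 2.20806
The outcome is not rare, so the OR lies further from 1 than the RR.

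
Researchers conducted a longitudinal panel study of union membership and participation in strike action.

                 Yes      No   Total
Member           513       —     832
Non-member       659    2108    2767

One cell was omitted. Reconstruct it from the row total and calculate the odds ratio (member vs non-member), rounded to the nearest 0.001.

5.144

The missing cell is in the exposed row: 832 − 513 = 319.
So a = 513, b = 319, c = 659, d = 2108.
OR = (a·d)/(b·c) = (513 × 2108) / (319 × 659) = 1081404 / 210221 = 5.14413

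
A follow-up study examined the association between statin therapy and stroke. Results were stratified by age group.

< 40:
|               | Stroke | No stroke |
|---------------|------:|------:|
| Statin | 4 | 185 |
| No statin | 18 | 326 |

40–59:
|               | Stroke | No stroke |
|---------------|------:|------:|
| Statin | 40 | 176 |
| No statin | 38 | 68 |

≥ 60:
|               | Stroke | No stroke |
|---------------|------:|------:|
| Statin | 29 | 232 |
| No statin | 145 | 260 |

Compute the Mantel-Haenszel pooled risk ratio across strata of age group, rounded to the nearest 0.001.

RR_MH = Σ(aᵢ·n₀ᵢ/nᵢ) / Σ(cᵢ·n₁ᵢ/nᵢ), with n₁ᵢ = aᵢ+bᵢ (exposed), n₀ᵢ = cᵢ+dᵢ (unexposed), nᵢ = n₁ᵢ+n₀ᵢ.
Stratum 1 (< 40): n₁ = 189, n₀ = 344, n = 533; a·n₀/n = 4·344/533 = 2.5816; c·n₁/n = 18·189/533 = 6.3827
Stratum 2 (40–59): n₁ = 216, n₀ = 106, n = 322; a·n₀/n = 40·106/322 = 13.1677; c·n₁/n = 38·216/322 = 25.4907
Stratum 3 (≥ 60): n₁ = 261, n₀ = 405, n = 666; a·n₀/n = 29·405/666 = 17.6351; c·n₁/n = 145·261/666 = 56.8243
RR_MH = (2.5816 + 13.1677 + 17.6351) / (6.3827 + 25.4907 + 56.8243) = 33.3845 / 88.6977 = 0.37638

0.376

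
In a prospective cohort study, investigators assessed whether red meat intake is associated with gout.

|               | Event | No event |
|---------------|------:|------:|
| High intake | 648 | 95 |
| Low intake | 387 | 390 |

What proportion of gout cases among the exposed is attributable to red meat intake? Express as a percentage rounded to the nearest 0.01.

42.89

Cells: a = 648, b = 95, c = 387, d = 390.
Risk in exposed = 648/743 = 0.87214; risk in unexposed = 387/777 = 0.49807.
RR = 0.87214/0.49807 = 1.75104
AR% = (RR − 1)/RR × 100 = (1.75104 − 1)/1.75104 × 100 = 42.8911%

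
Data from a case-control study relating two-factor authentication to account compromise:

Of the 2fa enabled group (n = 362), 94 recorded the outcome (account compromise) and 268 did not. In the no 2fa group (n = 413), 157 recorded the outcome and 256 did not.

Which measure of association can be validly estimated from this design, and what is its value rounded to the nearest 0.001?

0.572

From the description: a = 94, b = 268, c = 157, d = 256.
This is a case-control study: participants were sampled on outcome status, so risks in the source population cannot be estimated directly — relative risk is not valid here. The odds ratio is the appropriate measure.
OR = (a·d)/(b·c) = (94 × 256) / (268 × 157) = 24064 / 42076 = 0.57192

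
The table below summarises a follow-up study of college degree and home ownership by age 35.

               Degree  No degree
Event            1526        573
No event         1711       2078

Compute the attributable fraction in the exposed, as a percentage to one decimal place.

54.2

Reading the table with exposure as columns: a = 1526 (Degree, case), b = 1711 (Degree, non-case), c = 573 (No degree, case), d = 2078.
Risk in exposed = 1526/3237 = 0.47142; risk in unexposed = 573/2651 = 0.21614.
RR = 0.47142/0.21614 = 2.18106
AR% = (RR − 1)/RR × 100 = (2.18106 − 1)/2.18106 × 100 = 54.1507%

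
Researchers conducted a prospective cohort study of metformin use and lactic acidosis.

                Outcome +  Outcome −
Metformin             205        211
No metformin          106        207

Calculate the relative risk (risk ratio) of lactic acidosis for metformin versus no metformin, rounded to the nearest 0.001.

Cells: a = 205, b = 211, c = 106, d = 207.
Risk in exposed = 205/416 = 0.49279; risk in unexposed = 106/313 = 0.33866.
RR = 0.49279 / 0.33866 = 1.45512
The risk among the exposed is 1.46 times that among the unexposed.

1.455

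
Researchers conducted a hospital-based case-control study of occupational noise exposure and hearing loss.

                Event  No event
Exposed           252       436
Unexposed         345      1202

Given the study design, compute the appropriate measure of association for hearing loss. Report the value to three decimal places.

Cells: a = 252, b = 436, c = 345, d = 1202.
This is a hospital-based case-control study: participants were sampled on outcome status, so risks in the source population cannot be estimated directly — relative risk is not valid here. The odds ratio is the appropriate measure.
OR = (a·d)/(b·c) = (252 × 1202) / (436 × 345) = 302904 / 150420 = 2.01372

2.014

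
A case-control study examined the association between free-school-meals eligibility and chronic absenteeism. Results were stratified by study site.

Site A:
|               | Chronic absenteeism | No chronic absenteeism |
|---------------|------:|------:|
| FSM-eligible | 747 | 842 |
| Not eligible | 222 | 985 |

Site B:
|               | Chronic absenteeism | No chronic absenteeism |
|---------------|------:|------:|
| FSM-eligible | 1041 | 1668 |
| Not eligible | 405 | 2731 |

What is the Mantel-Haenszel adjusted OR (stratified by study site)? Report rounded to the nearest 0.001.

4.109

OR_MH = Σ(aᵢdᵢ/nᵢ) / Σ(bᵢcᵢ/nᵢ), where nᵢ is the stratum total.
Stratum 1 (Site A): n = 2796; a·d/n = 747·985/2796 = 263.1599; b·c/n = 842·222/2796 = 66.8541
Stratum 2 (Site B): n = 5845; a·d/n = 1041·2731/5845 = 486.3937; b·c/n = 1668·405/5845 = 115.5757
OR_MH = (263.1599 + 486.3937) / (66.8541 + 115.5757) = 749.5535 / 182.4298 = 4.10872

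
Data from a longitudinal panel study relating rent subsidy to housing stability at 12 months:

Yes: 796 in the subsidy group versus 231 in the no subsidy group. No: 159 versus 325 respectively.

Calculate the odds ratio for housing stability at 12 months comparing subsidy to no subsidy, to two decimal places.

7.04

From the description: a = 796, b = 159, c = 231, d = 325.
OR = (a·d)/(b·c) = (796 × 325) / (159 × 231) = 258700 / 36729 = 7.04348
The odds of housing stability at 12 months are about 7.04 times as high in the subsidy group.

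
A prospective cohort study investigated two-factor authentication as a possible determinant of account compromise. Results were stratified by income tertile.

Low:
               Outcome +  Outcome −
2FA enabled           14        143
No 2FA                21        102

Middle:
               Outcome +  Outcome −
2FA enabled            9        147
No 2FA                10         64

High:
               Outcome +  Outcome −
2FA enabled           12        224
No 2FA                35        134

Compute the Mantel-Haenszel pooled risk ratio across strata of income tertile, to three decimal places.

RR_MH = Σ(aᵢ·n₀ᵢ/nᵢ) / Σ(cᵢ·n₁ᵢ/nᵢ), with n₁ᵢ = aᵢ+bᵢ (exposed), n₀ᵢ = cᵢ+dᵢ (unexposed), nᵢ = n₁ᵢ+n₀ᵢ.
Stratum 1 (Low): n₁ = 157, n₀ = 123, n = 280; a·n₀/n = 14·123/280 = 6.1500; c·n₁/n = 21·157/280 = 11.7750
Stratum 2 (Middle): n₁ = 156, n₀ = 74, n = 230; a·n₀/n = 9·74/230 = 2.8957; c·n₁/n = 10·156/230 = 6.7826
Stratum 3 (High): n₁ = 236, n₀ = 169, n = 405; a·n₀/n = 12·169/405 = 5.0074; c·n₁/n = 35·236/405 = 20.3951
RR_MH = (6.1500 + 2.8957 + 5.0074) / (11.7750 + 6.7826 + 20.3951) = 14.0531 / 38.9527 = 0.36077

0.361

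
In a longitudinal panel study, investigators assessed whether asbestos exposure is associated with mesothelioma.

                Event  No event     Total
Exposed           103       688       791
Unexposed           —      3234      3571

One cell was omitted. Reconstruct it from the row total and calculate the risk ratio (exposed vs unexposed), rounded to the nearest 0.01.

1.38

The missing cell is in the unexposed row: 3571 − 3234 = 337.
So a = 103, b = 688, c = 337, d = 3234.
RR = [a/(a+b)] / [c/(c+d)] = (103/791) / (337/3571) = 0.13021/0.09437 = 1.37981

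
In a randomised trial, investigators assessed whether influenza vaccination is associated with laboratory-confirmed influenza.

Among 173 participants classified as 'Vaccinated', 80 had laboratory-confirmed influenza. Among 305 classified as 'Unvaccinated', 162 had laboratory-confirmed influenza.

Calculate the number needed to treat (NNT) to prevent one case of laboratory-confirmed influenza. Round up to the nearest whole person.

Risk in treated group = 80/173 = 0.46243; risk in control = 162/305 = 0.53115.
Absolute risk reduction = 0.53115 − 0.46243 = 0.06872
NNT = 1 / ARR = 1 / 0.06872 = 14.552 → round up → 15

15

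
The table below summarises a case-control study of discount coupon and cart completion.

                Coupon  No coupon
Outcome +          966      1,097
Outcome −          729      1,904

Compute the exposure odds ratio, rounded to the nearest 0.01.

Reading the table with exposure as columns: a = 966 (Coupon, case), b = 729 (Coupon, non-case), c = 1097 (No coupon, case), d = 1904.
OR = (a·d)/(b·c) = (966 × 1904) / (729 × 1097) = 1839264 / 799713 = 2.29991
The odds of cart completion are about 2.30 times as high in the coupon group.

2.30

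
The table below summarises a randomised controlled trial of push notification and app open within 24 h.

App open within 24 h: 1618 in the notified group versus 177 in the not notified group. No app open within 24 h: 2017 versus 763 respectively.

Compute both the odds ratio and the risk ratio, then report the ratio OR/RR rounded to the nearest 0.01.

1.46

From the description: a = 1618, b = 2017, c = 177, d = 763.
OR = (1618·763)/(2017·177) = 1234534/357009 = 3.45799
Risk in exposed = 1618/3635 = 0.44512; risk in unexposed = 177/940 = 0.18830; RR = 2.36390
OR/RR = 3.45799 / 2.36390 = 1.46283
The outcome is not rare, so the OR lies further from 1 than the RR.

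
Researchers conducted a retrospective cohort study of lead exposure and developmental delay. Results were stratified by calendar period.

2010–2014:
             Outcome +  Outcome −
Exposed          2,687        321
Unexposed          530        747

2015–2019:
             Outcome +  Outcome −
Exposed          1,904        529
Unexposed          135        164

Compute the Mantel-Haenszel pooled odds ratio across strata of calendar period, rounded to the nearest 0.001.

8.850

OR_MH = Σ(aᵢdᵢ/nᵢ) / Σ(bᵢcᵢ/nᵢ), where nᵢ is the stratum total.
Stratum 1 (2010–2014): n = 4285; a·d/n = 2687·747/4285 = 468.4222; b·c/n = 321·530/4285 = 39.7036
Stratum 2 (2015–2019): n = 2732; a·d/n = 1904·164/2732 = 114.2958; b·c/n = 529·135/2732 = 26.1402
OR_MH = (468.4222 + 114.2958) / (39.7036 + 26.1402) = 582.7179 / 65.8438 = 8.85000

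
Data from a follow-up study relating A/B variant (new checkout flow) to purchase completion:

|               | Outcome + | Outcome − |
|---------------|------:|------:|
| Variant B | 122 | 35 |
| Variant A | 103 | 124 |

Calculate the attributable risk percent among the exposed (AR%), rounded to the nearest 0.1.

41.6

Cells: a = 122, b = 35, c = 103, d = 124.
Risk in exposed = 122/157 = 0.77707; risk in unexposed = 103/227 = 0.45374.
RR = 0.77707/0.45374 = 1.71257
AR% = (RR − 1)/RR × 100 = (1.71257 − 1)/1.71257 × 100 = 41.6083%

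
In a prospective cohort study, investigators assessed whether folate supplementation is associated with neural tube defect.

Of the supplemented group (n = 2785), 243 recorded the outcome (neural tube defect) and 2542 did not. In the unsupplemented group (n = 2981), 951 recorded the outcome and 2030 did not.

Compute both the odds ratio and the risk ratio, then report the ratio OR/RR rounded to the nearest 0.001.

From the description: a = 243, b = 2542, c = 951, d = 2030.
OR = (243·2030)/(2542·951) = 493290/2417442 = 0.20405
Risk in exposed = 243/2785 = 0.08725; risk in unexposed = 951/2981 = 0.31902; RR = 0.27350
OR/RR = 0.20405 / 0.27350 = 0.74608
The outcome is not rare, so the OR lies further from 1 than the RR.

0.746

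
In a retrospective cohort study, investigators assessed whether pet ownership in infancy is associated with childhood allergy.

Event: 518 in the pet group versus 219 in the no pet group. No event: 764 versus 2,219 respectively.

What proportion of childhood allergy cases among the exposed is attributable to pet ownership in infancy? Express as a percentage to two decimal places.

From the description: a = 518, b = 764, c = 219, d = 2219.
Risk in exposed = 518/1282 = 0.40406; risk in unexposed = 219/2438 = 0.08983.
RR = 0.40406/0.08983 = 4.49812
AR% = (RR − 1)/RR × 100 = (4.49812 − 1)/4.49812 × 100 = 77.7685%

77.77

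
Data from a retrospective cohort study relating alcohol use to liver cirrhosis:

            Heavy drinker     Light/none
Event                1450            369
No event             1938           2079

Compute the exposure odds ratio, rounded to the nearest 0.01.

Reading the table with exposure as columns: a = 1450 (Heavy drinker, case), b = 1938 (Heavy drinker, non-case), c = 369 (Light/none, case), d = 2079.
OR = (a·d)/(b·c) = (1450 × 2079) / (1938 × 369) = 3014550 / 715122 = 4.21543
The odds of liver cirrhosis are about 4.22 times as high in the heavy drinker group.

4.22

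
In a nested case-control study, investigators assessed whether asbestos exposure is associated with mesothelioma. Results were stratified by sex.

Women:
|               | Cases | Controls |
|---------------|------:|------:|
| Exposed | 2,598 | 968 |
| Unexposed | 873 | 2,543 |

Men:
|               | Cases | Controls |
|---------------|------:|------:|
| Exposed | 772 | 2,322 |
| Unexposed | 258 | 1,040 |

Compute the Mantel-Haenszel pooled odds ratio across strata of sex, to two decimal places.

OR_MH = Σ(aᵢdᵢ/nᵢ) / Σ(bᵢcᵢ/nᵢ), where nᵢ is the stratum total.
Stratum 1 (Women): n = 6982; a·d/n = 2598·2543/6982 = 946.2495; b·c/n = 968·873/6982 = 121.0347
Stratum 2 (Men): n = 4392; a·d/n = 772·1040/4392 = 182.8051; b·c/n = 2322·258/4392 = 136.4016
OR_MH = (946.2495 + 182.8051) / (121.0347 + 136.4016) = 1129.0546 / 257.4363 = 4.38576

4.39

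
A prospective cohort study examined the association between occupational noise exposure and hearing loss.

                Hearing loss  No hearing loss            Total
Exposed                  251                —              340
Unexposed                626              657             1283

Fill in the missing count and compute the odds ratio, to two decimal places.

2.96

The missing cell is in the exposed row: 340 − 251 = 89.
So a = 251, b = 89, c = 626, d = 657.
OR = (a·d)/(b·c) = (251 × 657) / (89 × 626) = 164907 / 55714 = 2.95988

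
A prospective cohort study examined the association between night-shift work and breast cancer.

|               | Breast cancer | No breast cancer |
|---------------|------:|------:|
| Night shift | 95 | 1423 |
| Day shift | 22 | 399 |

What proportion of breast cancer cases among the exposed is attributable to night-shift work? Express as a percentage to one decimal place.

Cells: a = 95, b = 1423, c = 22, d = 399.
Risk in exposed = 95/1518 = 0.06258; risk in unexposed = 22/421 = 0.05226.
RR = 0.06258/0.05226 = 1.19760
AR% = (RR − 1)/RR × 100 = (1.19760 − 1)/1.19760 × 100 = 16.4996%

16.5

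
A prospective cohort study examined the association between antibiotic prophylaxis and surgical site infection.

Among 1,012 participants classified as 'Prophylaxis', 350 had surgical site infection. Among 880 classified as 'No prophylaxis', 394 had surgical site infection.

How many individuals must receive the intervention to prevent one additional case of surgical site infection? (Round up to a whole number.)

10

Risk in treated group = 350/1012 = 0.34585; risk in control = 394/880 = 0.44773.
Absolute risk reduction = 0.44773 − 0.34585 = 0.10188
NNT = 1 / ARR = 1 / 0.10188 = 9.816 → round up → 10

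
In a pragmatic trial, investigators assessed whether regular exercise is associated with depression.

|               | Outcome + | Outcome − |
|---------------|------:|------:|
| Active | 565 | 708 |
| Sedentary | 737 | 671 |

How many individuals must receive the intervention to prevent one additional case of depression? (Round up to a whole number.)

Risk in treated group = 565/1273 = 0.44383; risk in control = 737/1408 = 0.52344.
Absolute risk reduction = 0.52344 − 0.44383 = 0.07960
NNT = 1 / ARR = 1 / 0.07960 = 12.562 → round up → 13

13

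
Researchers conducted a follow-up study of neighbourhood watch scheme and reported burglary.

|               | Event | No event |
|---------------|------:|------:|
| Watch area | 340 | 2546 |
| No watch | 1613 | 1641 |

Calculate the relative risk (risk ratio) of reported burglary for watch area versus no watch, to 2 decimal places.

0.24

Cells: a = 340, b = 2546, c = 1613, d = 1641.
Risk in exposed = 340/2886 = 0.11781; risk in unexposed = 1613/3254 = 0.49570.
RR = 0.11781 / 0.49570 = 0.23767
The risk is 76% lower among the exposed than among the unexposed.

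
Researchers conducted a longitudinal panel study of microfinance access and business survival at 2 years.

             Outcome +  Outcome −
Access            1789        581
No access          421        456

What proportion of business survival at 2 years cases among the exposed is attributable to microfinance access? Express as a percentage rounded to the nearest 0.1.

36.4

Cells: a = 1789, b = 581, c = 421, d = 456.
Risk in exposed = 1789/2370 = 0.75485; risk in unexposed = 421/877 = 0.48005.
RR = 0.75485/0.48005 = 1.57246
AR% = (RR − 1)/RR × 100 = (1.57246 − 1)/1.57246 × 100 = 36.4054%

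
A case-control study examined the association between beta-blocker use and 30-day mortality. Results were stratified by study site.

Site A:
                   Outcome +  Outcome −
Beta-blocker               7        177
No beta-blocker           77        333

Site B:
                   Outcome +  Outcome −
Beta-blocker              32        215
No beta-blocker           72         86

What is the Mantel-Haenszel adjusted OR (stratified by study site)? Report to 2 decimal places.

OR_MH = Σ(aᵢdᵢ/nᵢ) / Σ(bᵢcᵢ/nᵢ), where nᵢ is the stratum total.
Stratum 1 (Site A): n = 594; a·d/n = 7·333/594 = 3.9242; b·c/n = 177·77/594 = 22.9444
Stratum 2 (Site B): n = 405; a·d/n = 32·86/405 = 6.7951; b·c/n = 215·72/405 = 38.2222
OR_MH = (3.9242 + 6.7951) / (22.9444 + 38.2222) = 10.7193 / 61.1667 = 0.17525

0.18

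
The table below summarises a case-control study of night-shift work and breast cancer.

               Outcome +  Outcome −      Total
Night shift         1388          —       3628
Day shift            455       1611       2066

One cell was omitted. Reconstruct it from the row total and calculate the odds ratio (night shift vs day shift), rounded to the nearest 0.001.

2.194

The missing cell is in the exposed row: 3628 − 1388 = 2240.
So a = 1388, b = 2240, c = 455, d = 1611.
OR = (a·d)/(b·c) = (1388 × 1611) / (2240 × 455) = 2236068 / 1019200 = 2.19394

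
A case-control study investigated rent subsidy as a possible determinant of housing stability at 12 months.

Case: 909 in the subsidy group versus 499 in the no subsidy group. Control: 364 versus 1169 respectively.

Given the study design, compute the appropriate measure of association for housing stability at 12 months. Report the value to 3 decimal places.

From the description: a = 909, b = 364, c = 499, d = 1169.
This is a case-control study: participants were sampled on outcome status, so risks in the source population cannot be estimated directly — relative risk is not valid here. The odds ratio is the appropriate measure.
OR = (a·d)/(b·c) = (909 × 1169) / (364 × 499) = 1062621 / 181636 = 5.85028

5.850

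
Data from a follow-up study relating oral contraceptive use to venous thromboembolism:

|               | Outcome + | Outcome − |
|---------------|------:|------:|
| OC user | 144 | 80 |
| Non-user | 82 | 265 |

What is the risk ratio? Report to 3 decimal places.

Cells: a = 144, b = 80, c = 82, d = 265.
Risk in exposed = 144/224 = 0.64286; risk in unexposed = 82/347 = 0.23631.
RR = 0.64286 / 0.23631 = 2.72038
The risk among the exposed is 2.72 times that among the unexposed.

2.720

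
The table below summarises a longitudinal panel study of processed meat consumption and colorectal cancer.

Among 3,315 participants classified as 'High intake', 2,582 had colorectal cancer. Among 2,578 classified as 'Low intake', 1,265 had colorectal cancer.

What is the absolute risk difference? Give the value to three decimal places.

0.288

From the description: a = 2582, b = 733, c = 1265, d = 1313.
Risk in exposed = 2582/3315 = 0.778884; risk in unexposed = 1265/2578 = 0.490690.
Risk difference = 0.778884 − 0.490690 = 0.288193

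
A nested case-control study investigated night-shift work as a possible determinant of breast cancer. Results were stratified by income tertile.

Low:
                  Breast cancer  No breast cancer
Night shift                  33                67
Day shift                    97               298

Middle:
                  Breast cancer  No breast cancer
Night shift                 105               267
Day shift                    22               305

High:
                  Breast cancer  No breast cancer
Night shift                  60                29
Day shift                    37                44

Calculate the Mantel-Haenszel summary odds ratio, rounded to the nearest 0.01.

OR_MH = Σ(aᵢdᵢ/nᵢ) / Σ(bᵢcᵢ/nᵢ), where nᵢ is the stratum total.
Stratum 1 (Low): n = 495; a·d/n = 33·298/495 = 19.8667; b·c/n = 67·97/495 = 13.1293
Stratum 2 (Middle): n = 699; a·d/n = 105·305/699 = 45.8155; b·c/n = 267·22/699 = 8.4034
Stratum 3 (High): n = 170; a·d/n = 60·44/170 = 15.5294; b·c/n = 29·37/170 = 6.3118
OR_MH = (19.8667 + 45.8155 + 15.5294) / (13.1293 + 8.4034 + 6.3118) = 81.2115 / 27.8445 = 2.91661

2.92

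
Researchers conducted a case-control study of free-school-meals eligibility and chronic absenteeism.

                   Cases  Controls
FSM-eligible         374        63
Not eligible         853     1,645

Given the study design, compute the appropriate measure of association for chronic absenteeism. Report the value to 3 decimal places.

Cells: a = 374, b = 63, c = 853, d = 1645.
This is a case-control study: participants were sampled on outcome status, so risks in the source population cannot be estimated directly — relative risk is not valid here. The odds ratio is the appropriate measure.
OR = (a·d)/(b·c) = (374 × 1645) / (63 × 853) = 615230 / 53739 = 11.44848

11.448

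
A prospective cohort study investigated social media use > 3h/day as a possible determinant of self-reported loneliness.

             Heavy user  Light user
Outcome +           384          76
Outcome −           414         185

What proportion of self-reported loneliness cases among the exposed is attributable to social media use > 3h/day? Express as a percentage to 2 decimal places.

39.49

Reading the table with exposure as columns: a = 384 (Heavy user, case), b = 414 (Heavy user, non-case), c = 76 (Light user, case), d = 185.
Risk in exposed = 384/798 = 0.48120; risk in unexposed = 76/261 = 0.29119.
RR = 0.48120/0.29119 = 1.65255
AR% = (RR − 1)/RR × 100 = (1.65255 − 1)/1.65255 × 100 = 39.4875%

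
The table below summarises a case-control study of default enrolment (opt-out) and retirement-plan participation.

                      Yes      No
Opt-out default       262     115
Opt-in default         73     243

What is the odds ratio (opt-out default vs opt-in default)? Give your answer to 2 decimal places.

7.58

Cells: a = 262, b = 115, c = 73, d = 243.
OR = (a·d)/(b·c) = (262 × 243) / (115 × 73) = 63666 / 8395 = 7.58380
The odds of retirement-plan participation are about 7.58 times as high in the opt-out default group.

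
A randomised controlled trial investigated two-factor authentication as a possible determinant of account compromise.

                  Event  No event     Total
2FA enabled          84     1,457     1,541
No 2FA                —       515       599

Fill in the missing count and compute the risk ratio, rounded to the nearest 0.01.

The missing cell is in the unexposed row: 599 − 515 = 84.
So a = 84, b = 1457, c = 84, d = 515.
RR = [a/(a+b)] / [c/(c+d)] = (84/1541) / (84/599) = 0.05451/0.14023 = 0.38871

0.39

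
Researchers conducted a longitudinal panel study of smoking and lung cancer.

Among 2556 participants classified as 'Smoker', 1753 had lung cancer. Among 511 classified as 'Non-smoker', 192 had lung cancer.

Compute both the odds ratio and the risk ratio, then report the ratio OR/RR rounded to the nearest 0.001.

1.987

From the description: a = 1753, b = 803, c = 192, d = 319.
OR = (1753·319)/(803·192) = 559207/154176 = 3.62707
Risk in exposed = 1753/2556 = 0.68584; risk in unexposed = 192/511 = 0.37573; RR = 1.82533
OR/RR = 3.62707 / 1.82533 = 1.98708
The outcome is not rare, so the OR lies further from 1 than the RR.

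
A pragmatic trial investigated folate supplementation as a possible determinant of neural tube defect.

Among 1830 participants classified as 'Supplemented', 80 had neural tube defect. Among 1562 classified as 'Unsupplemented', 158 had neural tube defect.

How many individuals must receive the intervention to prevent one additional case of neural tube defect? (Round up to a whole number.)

18

Risk in treated group = 80/1830 = 0.04372; risk in control = 158/1562 = 0.10115.
Absolute risk reduction = 0.10115 − 0.04372 = 0.05744
NNT = 1 / ARR = 1 / 0.05744 = 17.411 → round up → 18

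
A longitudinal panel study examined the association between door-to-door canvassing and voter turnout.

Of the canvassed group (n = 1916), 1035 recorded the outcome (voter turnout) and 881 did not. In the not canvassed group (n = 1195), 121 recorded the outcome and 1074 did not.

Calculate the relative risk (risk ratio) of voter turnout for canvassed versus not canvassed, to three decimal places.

5.335

From the description: a = 1035, b = 881, c = 121, d = 1074.
Risk in exposed = 1035/1916 = 0.54019; risk in unexposed = 121/1195 = 0.10126.
RR = 0.54019 / 0.10126 = 5.33491
The risk among the exposed is 5.33 times that among the unexposed.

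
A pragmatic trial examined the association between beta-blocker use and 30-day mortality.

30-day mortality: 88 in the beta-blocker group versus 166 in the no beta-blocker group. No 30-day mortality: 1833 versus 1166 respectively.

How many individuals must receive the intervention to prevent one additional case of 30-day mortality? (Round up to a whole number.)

Risk in treated group = 88/1921 = 0.04581; risk in control = 166/1332 = 0.12462.
Absolute risk reduction = 0.12462 − 0.04581 = 0.07882
NNT = 1 / ARR = 1 / 0.07882 = 12.688 → round up → 13

13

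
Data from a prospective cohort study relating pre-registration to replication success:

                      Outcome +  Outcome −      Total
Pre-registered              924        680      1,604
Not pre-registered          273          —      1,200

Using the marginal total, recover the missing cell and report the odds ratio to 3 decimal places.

The missing cell is in the unexposed row: 1200 − 273 = 927.
So a = 924, b = 680, c = 273, d = 927.
OR = (a·d)/(b·c) = (924 × 927) / (680 × 273) = 856548 / 185640 = 4.61403

4.614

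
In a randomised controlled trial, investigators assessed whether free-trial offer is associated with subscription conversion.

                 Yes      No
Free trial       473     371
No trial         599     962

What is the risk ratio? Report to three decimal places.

Cells: a = 473, b = 371, c = 599, d = 962.
Risk in exposed = 473/844 = 0.56043; risk in unexposed = 599/1561 = 0.38373.
RR = 0.56043 / 0.38373 = 1.46048
The risk among the exposed is 1.46 times that among the unexposed.

1.460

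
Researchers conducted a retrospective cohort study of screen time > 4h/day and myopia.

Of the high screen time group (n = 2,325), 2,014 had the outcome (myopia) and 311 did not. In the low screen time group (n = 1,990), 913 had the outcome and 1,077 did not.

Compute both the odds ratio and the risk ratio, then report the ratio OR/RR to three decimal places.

From the description: a = 2014, b = 311, c = 913, d = 1077.
OR = (2014·1077)/(311·913) = 2169078/283943 = 7.63913
Risk in exposed = 2014/2325 = 0.86624; risk in unexposed = 913/1990 = 0.45879; RR = 1.88807
OR/RR = 7.63913 / 1.88807 = 4.04599
The outcome is not rare, so the OR lies further from 1 than the RR.

4.046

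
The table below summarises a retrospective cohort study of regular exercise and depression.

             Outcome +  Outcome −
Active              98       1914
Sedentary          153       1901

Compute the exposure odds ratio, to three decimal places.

0.636

Cells: a = 98, b = 1914, c = 153, d = 1901.
OR = (a·d)/(b·c) = (98 × 1901) / (1914 × 153) = 186298 / 292842 = 0.63617
Exposure is associated with lower odds of depression (OR = 0.64 < 1).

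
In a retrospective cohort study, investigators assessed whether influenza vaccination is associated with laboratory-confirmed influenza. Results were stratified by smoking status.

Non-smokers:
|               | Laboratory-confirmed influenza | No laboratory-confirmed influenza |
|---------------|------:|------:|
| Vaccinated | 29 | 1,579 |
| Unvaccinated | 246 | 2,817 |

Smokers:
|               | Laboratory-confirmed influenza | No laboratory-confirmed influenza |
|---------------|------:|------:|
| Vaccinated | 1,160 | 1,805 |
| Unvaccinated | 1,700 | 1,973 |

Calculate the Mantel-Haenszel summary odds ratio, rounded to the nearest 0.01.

OR_MH = Σ(aᵢdᵢ/nᵢ) / Σ(bᵢcᵢ/nᵢ), where nᵢ is the stratum total.
Stratum 1 (Non-smokers): n = 4671; a·d/n = 29·2817/4671 = 17.4894; b·c/n = 1579·246/4671 = 83.1586
Stratum 2 (Smokers): n = 6638; a·d/n = 1160·1973/6638 = 344.7846; b·c/n = 1805·1700/6638 = 462.2627
OR_MH = (17.4894 + 344.7846) / (83.1586 + 462.2627) = 362.2740 / 545.4214 = 0.66421

0.66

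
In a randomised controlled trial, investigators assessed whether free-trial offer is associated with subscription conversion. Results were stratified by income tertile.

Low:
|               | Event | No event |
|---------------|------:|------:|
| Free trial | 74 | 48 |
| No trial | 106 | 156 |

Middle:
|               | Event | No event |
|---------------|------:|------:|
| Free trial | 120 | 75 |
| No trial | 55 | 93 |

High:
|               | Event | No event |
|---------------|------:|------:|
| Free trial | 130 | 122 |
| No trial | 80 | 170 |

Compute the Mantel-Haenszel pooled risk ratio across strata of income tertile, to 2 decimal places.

RR_MH = Σ(aᵢ·n₀ᵢ/nᵢ) / Σ(cᵢ·n₁ᵢ/nᵢ), with n₁ᵢ = aᵢ+bᵢ (exposed), n₀ᵢ = cᵢ+dᵢ (unexposed), nᵢ = n₁ᵢ+n₀ᵢ.
Stratum 1 (Low): n₁ = 122, n₀ = 262, n = 384; a·n₀/n = 74·262/384 = 50.4896; c·n₁/n = 106·122/384 = 33.6771
Stratum 2 (Middle): n₁ = 195, n₀ = 148, n = 343; a·n₀/n = 120·148/343 = 51.7784; c·n₁/n = 55·195/343 = 31.2682
Stratum 3 (High): n₁ = 252, n₀ = 250, n = 502; a·n₀/n = 130·250/502 = 64.7410; c·n₁/n = 80·252/502 = 40.1594
RR_MH = (50.4896 + 51.7784 + 64.7410) / (33.6771 + 31.2682 + 40.1594) = 167.0090 / 105.1047 = 1.58898

1.59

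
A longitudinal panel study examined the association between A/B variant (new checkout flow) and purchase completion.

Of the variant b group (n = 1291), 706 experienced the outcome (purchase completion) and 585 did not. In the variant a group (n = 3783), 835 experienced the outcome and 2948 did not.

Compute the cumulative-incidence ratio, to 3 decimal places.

2.478

From the description: a = 706, b = 585, c = 835, d = 2948.
Risk in exposed = 706/1291 = 0.54686; risk in unexposed = 835/3783 = 0.22072.
RR = 0.54686 / 0.22072 = 2.47758
The risk among the exposed is 2.48 times that among the unexposed.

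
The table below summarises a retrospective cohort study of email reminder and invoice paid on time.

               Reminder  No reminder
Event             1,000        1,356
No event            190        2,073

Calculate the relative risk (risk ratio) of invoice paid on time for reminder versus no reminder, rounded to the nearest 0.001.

2.125

Reading the table with exposure as columns: a = 1000 (Reminder, case), b = 190 (Reminder, non-case), c = 1356 (No reminder, case), d = 2073.
Risk in exposed = 1000/1190 = 0.84034; risk in unexposed = 1356/3429 = 0.39545.
RR = 0.84034 / 0.39545 = 2.12501
The risk among the exposed is 2.13 times that among the unexposed.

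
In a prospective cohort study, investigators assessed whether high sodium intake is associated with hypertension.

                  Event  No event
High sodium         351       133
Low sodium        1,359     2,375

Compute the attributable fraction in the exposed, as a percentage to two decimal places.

Cells: a = 351, b = 133, c = 1359, d = 2375.
Risk in exposed = 351/484 = 0.72521; risk in unexposed = 1359/3734 = 0.36395.
RR = 0.72521/0.36395 = 1.99258
AR% = (RR − 1)/RR × 100 = (1.99258 − 1)/1.99258 × 100 = 49.8139%

49.81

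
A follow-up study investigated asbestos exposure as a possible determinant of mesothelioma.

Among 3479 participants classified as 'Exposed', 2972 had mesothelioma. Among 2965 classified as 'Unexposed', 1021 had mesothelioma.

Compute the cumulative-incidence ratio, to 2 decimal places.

From the description: a = 2972, b = 507, c = 1021, d = 1944.
Risk in exposed = 2972/3479 = 0.85427; risk in unexposed = 1021/2965 = 0.34435.
RR = 0.85427 / 0.34435 = 2.48081
The risk among the exposed is 2.48 times that among the unexposed.

2.48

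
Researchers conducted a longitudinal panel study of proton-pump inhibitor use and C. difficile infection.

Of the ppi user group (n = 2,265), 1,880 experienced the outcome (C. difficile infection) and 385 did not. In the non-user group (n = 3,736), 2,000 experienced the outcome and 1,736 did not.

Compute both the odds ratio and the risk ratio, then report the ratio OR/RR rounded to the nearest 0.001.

From the description: a = 1880, b = 385, c = 2000, d = 1736.
OR = (1880·1736)/(385·2000) = 3263680/770000 = 4.23855
Risk in exposed = 1880/2265 = 0.83002; risk in unexposed = 2000/3736 = 0.53533; RR = 1.55048
OR/RR = 4.23855 / 1.55048 = 2.73370
The outcome is not rare, so the OR lies further from 1 than the RR.

2.734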